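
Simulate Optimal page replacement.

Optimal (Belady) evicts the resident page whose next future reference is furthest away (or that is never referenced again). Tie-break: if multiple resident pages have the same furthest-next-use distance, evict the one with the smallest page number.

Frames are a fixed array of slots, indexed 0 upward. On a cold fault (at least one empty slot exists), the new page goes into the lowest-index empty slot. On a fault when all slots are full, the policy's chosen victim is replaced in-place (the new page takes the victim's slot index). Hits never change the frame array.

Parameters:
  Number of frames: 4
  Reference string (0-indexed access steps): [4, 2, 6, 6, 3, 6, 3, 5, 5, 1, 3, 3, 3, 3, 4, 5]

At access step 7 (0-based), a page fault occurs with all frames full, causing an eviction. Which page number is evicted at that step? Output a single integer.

Answer: 2

Derivation:
Step 0: ref 4 -> FAULT, frames=[4,-,-,-]
Step 1: ref 2 -> FAULT, frames=[4,2,-,-]
Step 2: ref 6 -> FAULT, frames=[4,2,6,-]
Step 3: ref 6 -> HIT, frames=[4,2,6,-]
Step 4: ref 3 -> FAULT, frames=[4,2,6,3]
Step 5: ref 6 -> HIT, frames=[4,2,6,3]
Step 6: ref 3 -> HIT, frames=[4,2,6,3]
Step 7: ref 5 -> FAULT, evict 2, frames=[4,5,6,3]
At step 7: evicted page 2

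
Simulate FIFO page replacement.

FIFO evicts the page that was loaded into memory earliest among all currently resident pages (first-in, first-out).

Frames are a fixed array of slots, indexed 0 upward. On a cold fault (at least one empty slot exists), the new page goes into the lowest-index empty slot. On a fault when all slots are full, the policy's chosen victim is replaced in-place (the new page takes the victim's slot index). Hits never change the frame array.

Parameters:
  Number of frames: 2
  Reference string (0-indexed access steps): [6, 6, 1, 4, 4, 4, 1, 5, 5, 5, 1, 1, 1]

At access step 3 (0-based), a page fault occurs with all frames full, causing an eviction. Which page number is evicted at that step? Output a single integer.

Answer: 6

Derivation:
Step 0: ref 6 -> FAULT, frames=[6,-]
Step 1: ref 6 -> HIT, frames=[6,-]
Step 2: ref 1 -> FAULT, frames=[6,1]
Step 3: ref 4 -> FAULT, evict 6, frames=[4,1]
At step 3: evicted page 6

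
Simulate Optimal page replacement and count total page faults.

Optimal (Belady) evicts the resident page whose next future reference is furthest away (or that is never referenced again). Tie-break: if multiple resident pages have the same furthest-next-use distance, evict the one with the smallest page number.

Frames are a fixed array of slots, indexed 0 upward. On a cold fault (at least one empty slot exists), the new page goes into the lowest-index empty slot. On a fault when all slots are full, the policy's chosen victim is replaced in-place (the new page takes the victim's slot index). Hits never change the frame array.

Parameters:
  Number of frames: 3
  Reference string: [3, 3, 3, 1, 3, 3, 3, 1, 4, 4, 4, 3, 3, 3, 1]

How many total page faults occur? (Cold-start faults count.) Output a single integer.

Answer: 3

Derivation:
Step 0: ref 3 → FAULT, frames=[3,-,-]
Step 1: ref 3 → HIT, frames=[3,-,-]
Step 2: ref 3 → HIT, frames=[3,-,-]
Step 3: ref 1 → FAULT, frames=[3,1,-]
Step 4: ref 3 → HIT, frames=[3,1,-]
Step 5: ref 3 → HIT, frames=[3,1,-]
Step 6: ref 3 → HIT, frames=[3,1,-]
Step 7: ref 1 → HIT, frames=[3,1,-]
Step 8: ref 4 → FAULT, frames=[3,1,4]
Step 9: ref 4 → HIT, frames=[3,1,4]
Step 10: ref 4 → HIT, frames=[3,1,4]
Step 11: ref 3 → HIT, frames=[3,1,4]
Step 12: ref 3 → HIT, frames=[3,1,4]
Step 13: ref 3 → HIT, frames=[3,1,4]
Step 14: ref 1 → HIT, frames=[3,1,4]
Total faults: 3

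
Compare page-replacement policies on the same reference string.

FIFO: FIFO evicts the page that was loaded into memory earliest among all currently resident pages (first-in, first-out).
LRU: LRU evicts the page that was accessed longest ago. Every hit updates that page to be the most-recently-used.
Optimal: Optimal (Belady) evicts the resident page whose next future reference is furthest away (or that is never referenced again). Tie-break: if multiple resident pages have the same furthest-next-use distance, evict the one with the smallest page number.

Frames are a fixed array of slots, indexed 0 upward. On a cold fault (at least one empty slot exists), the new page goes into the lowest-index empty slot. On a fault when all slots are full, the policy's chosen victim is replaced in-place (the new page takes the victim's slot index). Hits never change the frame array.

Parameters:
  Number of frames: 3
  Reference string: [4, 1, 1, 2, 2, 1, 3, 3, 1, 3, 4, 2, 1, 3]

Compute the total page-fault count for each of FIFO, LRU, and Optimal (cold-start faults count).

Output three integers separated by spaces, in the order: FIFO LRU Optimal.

Answer: 6 8 5

Derivation:
--- FIFO ---
  step 0: ref 4 -> FAULT, frames=[4,-,-] (faults so far: 1)
  step 1: ref 1 -> FAULT, frames=[4,1,-] (faults so far: 2)
  step 2: ref 1 -> HIT, frames=[4,1,-] (faults so far: 2)
  step 3: ref 2 -> FAULT, frames=[4,1,2] (faults so far: 3)
  step 4: ref 2 -> HIT, frames=[4,1,2] (faults so far: 3)
  step 5: ref 1 -> HIT, frames=[4,1,2] (faults so far: 3)
  step 6: ref 3 -> FAULT, evict 4, frames=[3,1,2] (faults so far: 4)
  step 7: ref 3 -> HIT, frames=[3,1,2] (faults so far: 4)
  step 8: ref 1 -> HIT, frames=[3,1,2] (faults so far: 4)
  step 9: ref 3 -> HIT, frames=[3,1,2] (faults so far: 4)
  step 10: ref 4 -> FAULT, evict 1, frames=[3,4,2] (faults so far: 5)
  step 11: ref 2 -> HIT, frames=[3,4,2] (faults so far: 5)
  step 12: ref 1 -> FAULT, evict 2, frames=[3,4,1] (faults so far: 6)
  step 13: ref 3 -> HIT, frames=[3,4,1] (faults so far: 6)
  FIFO total faults: 6
--- LRU ---
  step 0: ref 4 -> FAULT, frames=[4,-,-] (faults so far: 1)
  step 1: ref 1 -> FAULT, frames=[4,1,-] (faults so far: 2)
  step 2: ref 1 -> HIT, frames=[4,1,-] (faults so far: 2)
  step 3: ref 2 -> FAULT, frames=[4,1,2] (faults so far: 3)
  step 4: ref 2 -> HIT, frames=[4,1,2] (faults so far: 3)
  step 5: ref 1 -> HIT, frames=[4,1,2] (faults so far: 3)
  step 6: ref 3 -> FAULT, evict 4, frames=[3,1,2] (faults so far: 4)
  step 7: ref 3 -> HIT, frames=[3,1,2] (faults so far: 4)
  step 8: ref 1 -> HIT, frames=[3,1,2] (faults so far: 4)
  step 9: ref 3 -> HIT, frames=[3,1,2] (faults so far: 4)
  step 10: ref 4 -> FAULT, evict 2, frames=[3,1,4] (faults so far: 5)
  step 11: ref 2 -> FAULT, evict 1, frames=[3,2,4] (faults so far: 6)
  step 12: ref 1 -> FAULT, evict 3, frames=[1,2,4] (faults so far: 7)
  step 13: ref 3 -> FAULT, evict 4, frames=[1,2,3] (faults so far: 8)
  LRU total faults: 8
--- Optimal ---
  step 0: ref 4 -> FAULT, frames=[4,-,-] (faults so far: 1)
  step 1: ref 1 -> FAULT, frames=[4,1,-] (faults so far: 2)
  step 2: ref 1 -> HIT, frames=[4,1,-] (faults so far: 2)
  step 3: ref 2 -> FAULT, frames=[4,1,2] (faults so far: 3)
  step 4: ref 2 -> HIT, frames=[4,1,2] (faults so far: 3)
  step 5: ref 1 -> HIT, frames=[4,1,2] (faults so far: 3)
  step 6: ref 3 -> FAULT, evict 2, frames=[4,1,3] (faults so far: 4)
  step 7: ref 3 -> HIT, frames=[4,1,3] (faults so far: 4)
  step 8: ref 1 -> HIT, frames=[4,1,3] (faults so far: 4)
  step 9: ref 3 -> HIT, frames=[4,1,3] (faults so far: 4)
  step 10: ref 4 -> HIT, frames=[4,1,3] (faults so far: 4)
  step 11: ref 2 -> FAULT, evict 4, frames=[2,1,3] (faults so far: 5)
  step 12: ref 1 -> HIT, frames=[2,1,3] (faults so far: 5)
  step 13: ref 3 -> HIT, frames=[2,1,3] (faults so far: 5)
  Optimal total faults: 5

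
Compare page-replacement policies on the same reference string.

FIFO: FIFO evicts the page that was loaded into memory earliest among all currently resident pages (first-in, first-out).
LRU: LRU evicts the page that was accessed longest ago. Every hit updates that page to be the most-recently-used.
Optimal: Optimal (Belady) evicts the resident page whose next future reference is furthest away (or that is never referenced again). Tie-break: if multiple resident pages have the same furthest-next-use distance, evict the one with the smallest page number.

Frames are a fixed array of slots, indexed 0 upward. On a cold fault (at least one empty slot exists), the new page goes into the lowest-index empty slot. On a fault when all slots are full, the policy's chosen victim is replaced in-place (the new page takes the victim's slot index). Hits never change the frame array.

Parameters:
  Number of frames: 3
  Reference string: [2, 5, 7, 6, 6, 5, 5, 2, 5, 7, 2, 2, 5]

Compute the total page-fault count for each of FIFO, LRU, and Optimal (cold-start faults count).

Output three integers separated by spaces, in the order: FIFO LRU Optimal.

Answer: 7 6 5

Derivation:
--- FIFO ---
  step 0: ref 2 -> FAULT, frames=[2,-,-] (faults so far: 1)
  step 1: ref 5 -> FAULT, frames=[2,5,-] (faults so far: 2)
  step 2: ref 7 -> FAULT, frames=[2,5,7] (faults so far: 3)
  step 3: ref 6 -> FAULT, evict 2, frames=[6,5,7] (faults so far: 4)
  step 4: ref 6 -> HIT, frames=[6,5,7] (faults so far: 4)
  step 5: ref 5 -> HIT, frames=[6,5,7] (faults so far: 4)
  step 6: ref 5 -> HIT, frames=[6,5,7] (faults so far: 4)
  step 7: ref 2 -> FAULT, evict 5, frames=[6,2,7] (faults so far: 5)
  step 8: ref 5 -> FAULT, evict 7, frames=[6,2,5] (faults so far: 6)
  step 9: ref 7 -> FAULT, evict 6, frames=[7,2,5] (faults so far: 7)
  step 10: ref 2 -> HIT, frames=[7,2,5] (faults so far: 7)
  step 11: ref 2 -> HIT, frames=[7,2,5] (faults so far: 7)
  step 12: ref 5 -> HIT, frames=[7,2,5] (faults so far: 7)
  FIFO total faults: 7
--- LRU ---
  step 0: ref 2 -> FAULT, frames=[2,-,-] (faults so far: 1)
  step 1: ref 5 -> FAULT, frames=[2,5,-] (faults so far: 2)
  step 2: ref 7 -> FAULT, frames=[2,5,7] (faults so far: 3)
  step 3: ref 6 -> FAULT, evict 2, frames=[6,5,7] (faults so far: 4)
  step 4: ref 6 -> HIT, frames=[6,5,7] (faults so far: 4)
  step 5: ref 5 -> HIT, frames=[6,5,7] (faults so far: 4)
  step 6: ref 5 -> HIT, frames=[6,5,7] (faults so far: 4)
  step 7: ref 2 -> FAULT, evict 7, frames=[6,5,2] (faults so far: 5)
  step 8: ref 5 -> HIT, frames=[6,5,2] (faults so far: 5)
  step 9: ref 7 -> FAULT, evict 6, frames=[7,5,2] (faults so far: 6)
  step 10: ref 2 -> HIT, frames=[7,5,2] (faults so far: 6)
  step 11: ref 2 -> HIT, frames=[7,5,2] (faults so far: 6)
  step 12: ref 5 -> HIT, frames=[7,5,2] (faults so far: 6)
  LRU total faults: 6
--- Optimal ---
  step 0: ref 2 -> FAULT, frames=[2,-,-] (faults so far: 1)
  step 1: ref 5 -> FAULT, frames=[2,5,-] (faults so far: 2)
  step 2: ref 7 -> FAULT, frames=[2,5,7] (faults so far: 3)
  step 3: ref 6 -> FAULT, evict 7, frames=[2,5,6] (faults so far: 4)
  step 4: ref 6 -> HIT, frames=[2,5,6] (faults so far: 4)
  step 5: ref 5 -> HIT, frames=[2,5,6] (faults so far: 4)
  step 6: ref 5 -> HIT, frames=[2,5,6] (faults so far: 4)
  step 7: ref 2 -> HIT, frames=[2,5,6] (faults so far: 4)
  step 8: ref 5 -> HIT, frames=[2,5,6] (faults so far: 4)
  step 9: ref 7 -> FAULT, evict 6, frames=[2,5,7] (faults so far: 5)
  step 10: ref 2 -> HIT, frames=[2,5,7] (faults so far: 5)
  step 11: ref 2 -> HIT, frames=[2,5,7] (faults so far: 5)
  step 12: ref 5 -> HIT, frames=[2,5,7] (faults so far: 5)
  Optimal total faults: 5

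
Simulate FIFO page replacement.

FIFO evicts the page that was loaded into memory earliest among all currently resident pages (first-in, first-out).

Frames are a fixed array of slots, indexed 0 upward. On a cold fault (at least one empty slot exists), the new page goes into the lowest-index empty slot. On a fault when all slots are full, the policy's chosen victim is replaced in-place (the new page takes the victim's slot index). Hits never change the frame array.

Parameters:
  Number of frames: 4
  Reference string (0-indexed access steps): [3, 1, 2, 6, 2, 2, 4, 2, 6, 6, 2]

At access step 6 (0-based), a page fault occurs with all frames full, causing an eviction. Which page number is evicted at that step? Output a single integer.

Answer: 3

Derivation:
Step 0: ref 3 -> FAULT, frames=[3,-,-,-]
Step 1: ref 1 -> FAULT, frames=[3,1,-,-]
Step 2: ref 2 -> FAULT, frames=[3,1,2,-]
Step 3: ref 6 -> FAULT, frames=[3,1,2,6]
Step 4: ref 2 -> HIT, frames=[3,1,2,6]
Step 5: ref 2 -> HIT, frames=[3,1,2,6]
Step 6: ref 4 -> FAULT, evict 3, frames=[4,1,2,6]
At step 6: evicted page 3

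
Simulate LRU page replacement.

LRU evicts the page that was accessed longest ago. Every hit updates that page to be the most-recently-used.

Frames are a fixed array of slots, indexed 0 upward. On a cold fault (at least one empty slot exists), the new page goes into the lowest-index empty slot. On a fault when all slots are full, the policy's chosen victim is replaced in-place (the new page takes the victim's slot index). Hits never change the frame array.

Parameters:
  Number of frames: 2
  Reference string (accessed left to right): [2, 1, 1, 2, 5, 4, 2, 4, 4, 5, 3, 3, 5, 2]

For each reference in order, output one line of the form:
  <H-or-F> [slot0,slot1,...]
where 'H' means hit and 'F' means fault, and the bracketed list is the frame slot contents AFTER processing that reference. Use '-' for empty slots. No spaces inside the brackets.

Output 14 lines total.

F [2,-]
F [2,1]
H [2,1]
H [2,1]
F [2,5]
F [4,5]
F [4,2]
H [4,2]
H [4,2]
F [4,5]
F [3,5]
H [3,5]
H [3,5]
F [2,5]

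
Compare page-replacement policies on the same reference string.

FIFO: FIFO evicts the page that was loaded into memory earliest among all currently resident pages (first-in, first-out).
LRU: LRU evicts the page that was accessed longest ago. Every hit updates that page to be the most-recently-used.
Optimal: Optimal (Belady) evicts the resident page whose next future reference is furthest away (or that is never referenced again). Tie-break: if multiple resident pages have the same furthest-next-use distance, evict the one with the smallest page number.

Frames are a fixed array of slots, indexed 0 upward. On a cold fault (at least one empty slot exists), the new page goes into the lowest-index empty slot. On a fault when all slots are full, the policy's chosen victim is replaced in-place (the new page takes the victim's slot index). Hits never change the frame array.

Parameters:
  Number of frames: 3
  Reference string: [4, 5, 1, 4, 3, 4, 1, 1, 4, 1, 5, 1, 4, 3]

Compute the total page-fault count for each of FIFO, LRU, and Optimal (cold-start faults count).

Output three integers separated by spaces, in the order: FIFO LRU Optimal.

--- FIFO ---
  step 0: ref 4 -> FAULT, frames=[4,-,-] (faults so far: 1)
  step 1: ref 5 -> FAULT, frames=[4,5,-] (faults so far: 2)
  step 2: ref 1 -> FAULT, frames=[4,5,1] (faults so far: 3)
  step 3: ref 4 -> HIT, frames=[4,5,1] (faults so far: 3)
  step 4: ref 3 -> FAULT, evict 4, frames=[3,5,1] (faults so far: 4)
  step 5: ref 4 -> FAULT, evict 5, frames=[3,4,1] (faults so far: 5)
  step 6: ref 1 -> HIT, frames=[3,4,1] (faults so far: 5)
  step 7: ref 1 -> HIT, frames=[3,4,1] (faults so far: 5)
  step 8: ref 4 -> HIT, frames=[3,4,1] (faults so far: 5)
  step 9: ref 1 -> HIT, frames=[3,4,1] (faults so far: 5)
  step 10: ref 5 -> FAULT, evict 1, frames=[3,4,5] (faults so far: 6)
  step 11: ref 1 -> FAULT, evict 3, frames=[1,4,5] (faults so far: 7)
  step 12: ref 4 -> HIT, frames=[1,4,5] (faults so far: 7)
  step 13: ref 3 -> FAULT, evict 4, frames=[1,3,5] (faults so far: 8)
  FIFO total faults: 8
--- LRU ---
  step 0: ref 4 -> FAULT, frames=[4,-,-] (faults so far: 1)
  step 1: ref 5 -> FAULT, frames=[4,5,-] (faults so far: 2)
  step 2: ref 1 -> FAULT, frames=[4,5,1] (faults so far: 3)
  step 3: ref 4 -> HIT, frames=[4,5,1] (faults so far: 3)
  step 4: ref 3 -> FAULT, evict 5, frames=[4,3,1] (faults so far: 4)
  step 5: ref 4 -> HIT, frames=[4,3,1] (faults so far: 4)
  step 6: ref 1 -> HIT, frames=[4,3,1] (faults so far: 4)
  step 7: ref 1 -> HIT, frames=[4,3,1] (faults so far: 4)
  step 8: ref 4 -> HIT, frames=[4,3,1] (faults so far: 4)
  step 9: ref 1 -> HIT, frames=[4,3,1] (faults so far: 4)
  step 10: ref 5 -> FAULT, evict 3, frames=[4,5,1] (faults so far: 5)
  step 11: ref 1 -> HIT, frames=[4,5,1] (faults so far: 5)
  step 12: ref 4 -> HIT, frames=[4,5,1] (faults so far: 5)
  step 13: ref 3 -> FAULT, evict 5, frames=[4,3,1] (faults so far: 6)
  LRU total faults: 6
--- Optimal ---
  step 0: ref 4 -> FAULT, frames=[4,-,-] (faults so far: 1)
  step 1: ref 5 -> FAULT, frames=[4,5,-] (faults so far: 2)
  step 2: ref 1 -> FAULT, frames=[4,5,1] (faults so far: 3)
  step 3: ref 4 -> HIT, frames=[4,5,1] (faults so far: 3)
  step 4: ref 3 -> FAULT, evict 5, frames=[4,3,1] (faults so far: 4)
  step 5: ref 4 -> HIT, frames=[4,3,1] (faults so far: 4)
  step 6: ref 1 -> HIT, frames=[4,3,1] (faults so far: 4)
  step 7: ref 1 -> HIT, frames=[4,3,1] (faults so far: 4)
  step 8: ref 4 -> HIT, frames=[4,3,1] (faults so far: 4)
  step 9: ref 1 -> HIT, frames=[4,3,1] (faults so far: 4)
  step 10: ref 5 -> FAULT, evict 3, frames=[4,5,1] (faults so far: 5)
  step 11: ref 1 -> HIT, frames=[4,5,1] (faults so far: 5)
  step 12: ref 4 -> HIT, frames=[4,5,1] (faults so far: 5)
  step 13: ref 3 -> FAULT, evict 1, frames=[4,5,3] (faults so far: 6)
  Optimal total faults: 6

Answer: 8 6 6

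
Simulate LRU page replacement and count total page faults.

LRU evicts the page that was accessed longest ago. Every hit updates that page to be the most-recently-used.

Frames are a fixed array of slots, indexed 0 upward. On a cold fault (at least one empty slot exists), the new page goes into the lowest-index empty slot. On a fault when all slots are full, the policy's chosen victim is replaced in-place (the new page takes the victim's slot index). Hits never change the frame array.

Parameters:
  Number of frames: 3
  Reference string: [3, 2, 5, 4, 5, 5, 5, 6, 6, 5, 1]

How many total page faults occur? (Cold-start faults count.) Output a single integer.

Answer: 6

Derivation:
Step 0: ref 3 → FAULT, frames=[3,-,-]
Step 1: ref 2 → FAULT, frames=[3,2,-]
Step 2: ref 5 → FAULT, frames=[3,2,5]
Step 3: ref 4 → FAULT (evict 3), frames=[4,2,5]
Step 4: ref 5 → HIT, frames=[4,2,5]
Step 5: ref 5 → HIT, frames=[4,2,5]
Step 6: ref 5 → HIT, frames=[4,2,5]
Step 7: ref 6 → FAULT (evict 2), frames=[4,6,5]
Step 8: ref 6 → HIT, frames=[4,6,5]
Step 9: ref 5 → HIT, frames=[4,6,5]
Step 10: ref 1 → FAULT (evict 4), frames=[1,6,5]
Total faults: 6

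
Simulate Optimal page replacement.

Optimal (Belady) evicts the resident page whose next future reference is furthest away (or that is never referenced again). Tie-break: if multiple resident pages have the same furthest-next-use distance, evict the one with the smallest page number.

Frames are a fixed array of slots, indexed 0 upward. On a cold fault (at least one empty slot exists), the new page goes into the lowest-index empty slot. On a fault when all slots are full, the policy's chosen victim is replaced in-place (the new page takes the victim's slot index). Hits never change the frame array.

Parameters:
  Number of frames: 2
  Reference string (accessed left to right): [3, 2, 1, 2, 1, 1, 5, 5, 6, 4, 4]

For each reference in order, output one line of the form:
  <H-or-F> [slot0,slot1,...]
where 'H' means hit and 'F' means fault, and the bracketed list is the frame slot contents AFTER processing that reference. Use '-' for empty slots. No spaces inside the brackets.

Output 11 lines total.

F [3,-]
F [3,2]
F [1,2]
H [1,2]
H [1,2]
H [1,2]
F [5,2]
H [5,2]
F [5,6]
F [4,6]
H [4,6]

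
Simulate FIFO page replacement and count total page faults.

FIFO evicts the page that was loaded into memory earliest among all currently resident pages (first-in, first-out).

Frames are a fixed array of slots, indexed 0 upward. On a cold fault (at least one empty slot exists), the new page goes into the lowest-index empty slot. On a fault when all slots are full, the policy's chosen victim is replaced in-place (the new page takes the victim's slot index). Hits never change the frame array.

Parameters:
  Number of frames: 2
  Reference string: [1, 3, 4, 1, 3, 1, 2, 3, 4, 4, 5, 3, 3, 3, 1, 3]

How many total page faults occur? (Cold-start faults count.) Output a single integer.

Answer: 10

Derivation:
Step 0: ref 1 → FAULT, frames=[1,-]
Step 1: ref 3 → FAULT, frames=[1,3]
Step 2: ref 4 → FAULT (evict 1), frames=[4,3]
Step 3: ref 1 → FAULT (evict 3), frames=[4,1]
Step 4: ref 3 → FAULT (evict 4), frames=[3,1]
Step 5: ref 1 → HIT, frames=[3,1]
Step 6: ref 2 → FAULT (evict 1), frames=[3,2]
Step 7: ref 3 → HIT, frames=[3,2]
Step 8: ref 4 → FAULT (evict 3), frames=[4,2]
Step 9: ref 4 → HIT, frames=[4,2]
Step 10: ref 5 → FAULT (evict 2), frames=[4,5]
Step 11: ref 3 → FAULT (evict 4), frames=[3,5]
Step 12: ref 3 → HIT, frames=[3,5]
Step 13: ref 3 → HIT, frames=[3,5]
Step 14: ref 1 → FAULT (evict 5), frames=[3,1]
Step 15: ref 3 → HIT, frames=[3,1]
Total faults: 10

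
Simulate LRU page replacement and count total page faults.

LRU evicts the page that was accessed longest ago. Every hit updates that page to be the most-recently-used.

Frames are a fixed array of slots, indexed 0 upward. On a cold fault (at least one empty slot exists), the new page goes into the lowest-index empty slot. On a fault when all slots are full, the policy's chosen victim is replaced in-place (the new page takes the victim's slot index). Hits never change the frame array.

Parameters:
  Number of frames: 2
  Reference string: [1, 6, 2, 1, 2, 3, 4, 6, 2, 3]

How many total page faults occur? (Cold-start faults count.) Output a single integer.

Answer: 9

Derivation:
Step 0: ref 1 → FAULT, frames=[1,-]
Step 1: ref 6 → FAULT, frames=[1,6]
Step 2: ref 2 → FAULT (evict 1), frames=[2,6]
Step 3: ref 1 → FAULT (evict 6), frames=[2,1]
Step 4: ref 2 → HIT, frames=[2,1]
Step 5: ref 3 → FAULT (evict 1), frames=[2,3]
Step 6: ref 4 → FAULT (evict 2), frames=[4,3]
Step 7: ref 6 → FAULT (evict 3), frames=[4,6]
Step 8: ref 2 → FAULT (evict 4), frames=[2,6]
Step 9: ref 3 → FAULT (evict 6), frames=[2,3]
Total faults: 9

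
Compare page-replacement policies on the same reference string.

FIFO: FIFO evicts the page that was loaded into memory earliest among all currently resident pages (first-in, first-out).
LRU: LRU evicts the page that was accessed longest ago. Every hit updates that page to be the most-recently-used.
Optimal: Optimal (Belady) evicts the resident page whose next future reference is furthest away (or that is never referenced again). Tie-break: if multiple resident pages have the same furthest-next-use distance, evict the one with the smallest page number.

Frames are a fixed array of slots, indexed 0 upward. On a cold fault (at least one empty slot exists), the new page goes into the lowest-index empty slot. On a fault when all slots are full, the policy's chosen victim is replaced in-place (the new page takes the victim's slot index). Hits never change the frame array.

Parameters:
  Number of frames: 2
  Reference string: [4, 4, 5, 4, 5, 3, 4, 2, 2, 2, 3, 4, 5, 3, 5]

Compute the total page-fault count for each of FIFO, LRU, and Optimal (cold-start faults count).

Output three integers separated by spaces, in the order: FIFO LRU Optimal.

Answer: 9 9 6

Derivation:
--- FIFO ---
  step 0: ref 4 -> FAULT, frames=[4,-] (faults so far: 1)
  step 1: ref 4 -> HIT, frames=[4,-] (faults so far: 1)
  step 2: ref 5 -> FAULT, frames=[4,5] (faults so far: 2)
  step 3: ref 4 -> HIT, frames=[4,5] (faults so far: 2)
  step 4: ref 5 -> HIT, frames=[4,5] (faults so far: 2)
  step 5: ref 3 -> FAULT, evict 4, frames=[3,5] (faults so far: 3)
  step 6: ref 4 -> FAULT, evict 5, frames=[3,4] (faults so far: 4)
  step 7: ref 2 -> FAULT, evict 3, frames=[2,4] (faults so far: 5)
  step 8: ref 2 -> HIT, frames=[2,4] (faults so far: 5)
  step 9: ref 2 -> HIT, frames=[2,4] (faults so far: 5)
  step 10: ref 3 -> FAULT, evict 4, frames=[2,3] (faults so far: 6)
  step 11: ref 4 -> FAULT, evict 2, frames=[4,3] (faults so far: 7)
  step 12: ref 5 -> FAULT, evict 3, frames=[4,5] (faults so far: 8)
  step 13: ref 3 -> FAULT, evict 4, frames=[3,5] (faults so far: 9)
  step 14: ref 5 -> HIT, frames=[3,5] (faults so far: 9)
  FIFO total faults: 9
--- LRU ---
  step 0: ref 4 -> FAULT, frames=[4,-] (faults so far: 1)
  step 1: ref 4 -> HIT, frames=[4,-] (faults so far: 1)
  step 2: ref 5 -> FAULT, frames=[4,5] (faults so far: 2)
  step 3: ref 4 -> HIT, frames=[4,5] (faults so far: 2)
  step 4: ref 5 -> HIT, frames=[4,5] (faults so far: 2)
  step 5: ref 3 -> FAULT, evict 4, frames=[3,5] (faults so far: 3)
  step 6: ref 4 -> FAULT, evict 5, frames=[3,4] (faults so far: 4)
  step 7: ref 2 -> FAULT, evict 3, frames=[2,4] (faults so far: 5)
  step 8: ref 2 -> HIT, frames=[2,4] (faults so far: 5)
  step 9: ref 2 -> HIT, frames=[2,4] (faults so far: 5)
  step 10: ref 3 -> FAULT, evict 4, frames=[2,3] (faults so far: 6)
  step 11: ref 4 -> FAULT, evict 2, frames=[4,3] (faults so far: 7)
  step 12: ref 5 -> FAULT, evict 3, frames=[4,5] (faults so far: 8)
  step 13: ref 3 -> FAULT, evict 4, frames=[3,5] (faults so far: 9)
  step 14: ref 5 -> HIT, frames=[3,5] (faults so far: 9)
  LRU total faults: 9
--- Optimal ---
  step 0: ref 4 -> FAULT, frames=[4,-] (faults so far: 1)
  step 1: ref 4 -> HIT, frames=[4,-] (faults so far: 1)
  step 2: ref 5 -> FAULT, frames=[4,5] (faults so far: 2)
  step 3: ref 4 -> HIT, frames=[4,5] (faults so far: 2)
  step 4: ref 5 -> HIT, frames=[4,5] (faults so far: 2)
  step 5: ref 3 -> FAULT, evict 5, frames=[4,3] (faults so far: 3)
  step 6: ref 4 -> HIT, frames=[4,3] (faults so far: 3)
  step 7: ref 2 -> FAULT, evict 4, frames=[2,3] (faults so far: 4)
  step 8: ref 2 -> HIT, frames=[2,3] (faults so far: 4)
  step 9: ref 2 -> HIT, frames=[2,3] (faults so far: 4)
  step 10: ref 3 -> HIT, frames=[2,3] (faults so far: 4)
  step 11: ref 4 -> FAULT, evict 2, frames=[4,3] (faults so far: 5)
  step 12: ref 5 -> FAULT, evict 4, frames=[5,3] (faults so far: 6)
  step 13: ref 3 -> HIT, frames=[5,3] (faults so far: 6)
  step 14: ref 5 -> HIT, frames=[5,3] (faults so far: 6)
  Optimal total faults: 6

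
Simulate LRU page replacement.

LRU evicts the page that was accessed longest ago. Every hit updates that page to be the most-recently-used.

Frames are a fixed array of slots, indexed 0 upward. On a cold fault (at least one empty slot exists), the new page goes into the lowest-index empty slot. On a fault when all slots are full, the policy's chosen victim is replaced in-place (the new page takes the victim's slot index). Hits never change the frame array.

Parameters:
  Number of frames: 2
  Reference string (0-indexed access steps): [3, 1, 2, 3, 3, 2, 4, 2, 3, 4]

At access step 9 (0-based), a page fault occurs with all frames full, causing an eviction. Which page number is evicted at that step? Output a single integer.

Step 0: ref 3 -> FAULT, frames=[3,-]
Step 1: ref 1 -> FAULT, frames=[3,1]
Step 2: ref 2 -> FAULT, evict 3, frames=[2,1]
Step 3: ref 3 -> FAULT, evict 1, frames=[2,3]
Step 4: ref 3 -> HIT, frames=[2,3]
Step 5: ref 2 -> HIT, frames=[2,3]
Step 6: ref 4 -> FAULT, evict 3, frames=[2,4]
Step 7: ref 2 -> HIT, frames=[2,4]
Step 8: ref 3 -> FAULT, evict 4, frames=[2,3]
Step 9: ref 4 -> FAULT, evict 2, frames=[4,3]
At step 9: evicted page 2

Answer: 2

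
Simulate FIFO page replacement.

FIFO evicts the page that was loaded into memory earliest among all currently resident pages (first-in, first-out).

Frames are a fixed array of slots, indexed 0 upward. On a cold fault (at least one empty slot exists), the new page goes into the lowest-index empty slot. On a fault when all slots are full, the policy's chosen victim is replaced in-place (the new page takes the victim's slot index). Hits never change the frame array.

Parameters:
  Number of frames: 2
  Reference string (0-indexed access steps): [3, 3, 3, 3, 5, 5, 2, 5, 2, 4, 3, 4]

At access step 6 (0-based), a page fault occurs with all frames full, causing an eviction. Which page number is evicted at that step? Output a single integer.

Answer: 3

Derivation:
Step 0: ref 3 -> FAULT, frames=[3,-]
Step 1: ref 3 -> HIT, frames=[3,-]
Step 2: ref 3 -> HIT, frames=[3,-]
Step 3: ref 3 -> HIT, frames=[3,-]
Step 4: ref 5 -> FAULT, frames=[3,5]
Step 5: ref 5 -> HIT, frames=[3,5]
Step 6: ref 2 -> FAULT, evict 3, frames=[2,5]
At step 6: evicted page 3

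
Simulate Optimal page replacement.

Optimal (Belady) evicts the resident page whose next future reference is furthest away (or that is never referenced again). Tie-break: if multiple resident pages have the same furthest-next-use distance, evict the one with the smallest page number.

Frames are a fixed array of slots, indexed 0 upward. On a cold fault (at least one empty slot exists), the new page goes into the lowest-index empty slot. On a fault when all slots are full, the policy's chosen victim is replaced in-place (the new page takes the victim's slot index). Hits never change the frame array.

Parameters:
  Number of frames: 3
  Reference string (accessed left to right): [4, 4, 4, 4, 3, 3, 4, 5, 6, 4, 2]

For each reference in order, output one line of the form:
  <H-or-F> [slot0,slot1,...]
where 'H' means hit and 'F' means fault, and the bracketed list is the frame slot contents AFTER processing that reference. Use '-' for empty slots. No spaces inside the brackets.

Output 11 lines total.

F [4,-,-]
H [4,-,-]
H [4,-,-]
H [4,-,-]
F [4,3,-]
H [4,3,-]
H [4,3,-]
F [4,3,5]
F [4,6,5]
H [4,6,5]
F [2,6,5]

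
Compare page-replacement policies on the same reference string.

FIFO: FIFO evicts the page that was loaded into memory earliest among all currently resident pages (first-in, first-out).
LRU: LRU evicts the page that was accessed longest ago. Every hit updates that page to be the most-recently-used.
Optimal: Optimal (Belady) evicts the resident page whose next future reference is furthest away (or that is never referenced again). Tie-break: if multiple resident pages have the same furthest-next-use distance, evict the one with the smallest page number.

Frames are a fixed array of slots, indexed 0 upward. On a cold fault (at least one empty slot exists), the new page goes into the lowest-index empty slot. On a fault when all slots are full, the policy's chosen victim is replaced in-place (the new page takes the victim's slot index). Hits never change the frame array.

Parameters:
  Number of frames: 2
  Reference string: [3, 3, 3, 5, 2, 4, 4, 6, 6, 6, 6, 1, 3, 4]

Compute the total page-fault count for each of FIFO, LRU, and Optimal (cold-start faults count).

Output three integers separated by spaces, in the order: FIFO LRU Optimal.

Answer: 8 8 7

Derivation:
--- FIFO ---
  step 0: ref 3 -> FAULT, frames=[3,-] (faults so far: 1)
  step 1: ref 3 -> HIT, frames=[3,-] (faults so far: 1)
  step 2: ref 3 -> HIT, frames=[3,-] (faults so far: 1)
  step 3: ref 5 -> FAULT, frames=[3,5] (faults so far: 2)
  step 4: ref 2 -> FAULT, evict 3, frames=[2,5] (faults so far: 3)
  step 5: ref 4 -> FAULT, evict 5, frames=[2,4] (faults so far: 4)
  step 6: ref 4 -> HIT, frames=[2,4] (faults so far: 4)
  step 7: ref 6 -> FAULT, evict 2, frames=[6,4] (faults so far: 5)
  step 8: ref 6 -> HIT, frames=[6,4] (faults so far: 5)
  step 9: ref 6 -> HIT, frames=[6,4] (faults so far: 5)
  step 10: ref 6 -> HIT, frames=[6,4] (faults so far: 5)
  step 11: ref 1 -> FAULT, evict 4, frames=[6,1] (faults so far: 6)
  step 12: ref 3 -> FAULT, evict 6, frames=[3,1] (faults so far: 7)
  step 13: ref 4 -> FAULT, evict 1, frames=[3,4] (faults so far: 8)
  FIFO total faults: 8
--- LRU ---
  step 0: ref 3 -> FAULT, frames=[3,-] (faults so far: 1)
  step 1: ref 3 -> HIT, frames=[3,-] (faults so far: 1)
  step 2: ref 3 -> HIT, frames=[3,-] (faults so far: 1)
  step 3: ref 5 -> FAULT, frames=[3,5] (faults so far: 2)
  step 4: ref 2 -> FAULT, evict 3, frames=[2,5] (faults so far: 3)
  step 5: ref 4 -> FAULT, evict 5, frames=[2,4] (faults so far: 4)
  step 6: ref 4 -> HIT, frames=[2,4] (faults so far: 4)
  step 7: ref 6 -> FAULT, evict 2, frames=[6,4] (faults so far: 5)
  step 8: ref 6 -> HIT, frames=[6,4] (faults so far: 5)
  step 9: ref 6 -> HIT, frames=[6,4] (faults so far: 5)
  step 10: ref 6 -> HIT, frames=[6,4] (faults so far: 5)
  step 11: ref 1 -> FAULT, evict 4, frames=[6,1] (faults so far: 6)
  step 12: ref 3 -> FAULT, evict 6, frames=[3,1] (faults so far: 7)
  step 13: ref 4 -> FAULT, evict 1, frames=[3,4] (faults so far: 8)
  LRU total faults: 8
--- Optimal ---
  step 0: ref 3 -> FAULT, frames=[3,-] (faults so far: 1)
  step 1: ref 3 -> HIT, frames=[3,-] (faults so far: 1)
  step 2: ref 3 -> HIT, frames=[3,-] (faults so far: 1)
  step 3: ref 5 -> FAULT, frames=[3,5] (faults so far: 2)
  step 4: ref 2 -> FAULT, evict 5, frames=[3,2] (faults so far: 3)
  step 5: ref 4 -> FAULT, evict 2, frames=[3,4] (faults so far: 4)
  step 6: ref 4 -> HIT, frames=[3,4] (faults so far: 4)
  step 7: ref 6 -> FAULT, evict 4, frames=[3,6] (faults so far: 5)
  step 8: ref 6 -> HIT, frames=[3,6] (faults so far: 5)
  step 9: ref 6 -> HIT, frames=[3,6] (faults so far: 5)
  step 10: ref 6 -> HIT, frames=[3,6] (faults so far: 5)
  step 11: ref 1 -> FAULT, evict 6, frames=[3,1] (faults so far: 6)
  step 12: ref 3 -> HIT, frames=[3,1] (faults so far: 6)
  step 13: ref 4 -> FAULT, evict 1, frames=[3,4] (faults so far: 7)
  Optimal total faults: 7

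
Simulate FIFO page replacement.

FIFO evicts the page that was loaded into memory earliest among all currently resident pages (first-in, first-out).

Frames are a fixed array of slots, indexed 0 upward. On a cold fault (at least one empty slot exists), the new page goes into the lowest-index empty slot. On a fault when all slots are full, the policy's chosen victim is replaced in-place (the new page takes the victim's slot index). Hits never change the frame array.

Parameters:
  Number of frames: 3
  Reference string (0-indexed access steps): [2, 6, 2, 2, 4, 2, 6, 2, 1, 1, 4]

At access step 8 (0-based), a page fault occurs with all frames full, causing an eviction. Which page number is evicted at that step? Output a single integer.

Answer: 2

Derivation:
Step 0: ref 2 -> FAULT, frames=[2,-,-]
Step 1: ref 6 -> FAULT, frames=[2,6,-]
Step 2: ref 2 -> HIT, frames=[2,6,-]
Step 3: ref 2 -> HIT, frames=[2,6,-]
Step 4: ref 4 -> FAULT, frames=[2,6,4]
Step 5: ref 2 -> HIT, frames=[2,6,4]
Step 6: ref 6 -> HIT, frames=[2,6,4]
Step 7: ref 2 -> HIT, frames=[2,6,4]
Step 8: ref 1 -> FAULT, evict 2, frames=[1,6,4]
At step 8: evicted page 2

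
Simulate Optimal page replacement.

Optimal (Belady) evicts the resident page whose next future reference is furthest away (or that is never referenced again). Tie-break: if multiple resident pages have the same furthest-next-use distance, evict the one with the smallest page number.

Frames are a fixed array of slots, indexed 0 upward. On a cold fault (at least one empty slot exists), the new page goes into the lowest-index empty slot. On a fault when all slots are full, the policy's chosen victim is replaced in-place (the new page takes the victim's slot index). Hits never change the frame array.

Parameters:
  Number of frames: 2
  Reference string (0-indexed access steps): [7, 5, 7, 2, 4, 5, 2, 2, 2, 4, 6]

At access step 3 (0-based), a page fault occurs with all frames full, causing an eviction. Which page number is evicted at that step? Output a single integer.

Step 0: ref 7 -> FAULT, frames=[7,-]
Step 1: ref 5 -> FAULT, frames=[7,5]
Step 2: ref 7 -> HIT, frames=[7,5]
Step 3: ref 2 -> FAULT, evict 7, frames=[2,5]
At step 3: evicted page 7

Answer: 7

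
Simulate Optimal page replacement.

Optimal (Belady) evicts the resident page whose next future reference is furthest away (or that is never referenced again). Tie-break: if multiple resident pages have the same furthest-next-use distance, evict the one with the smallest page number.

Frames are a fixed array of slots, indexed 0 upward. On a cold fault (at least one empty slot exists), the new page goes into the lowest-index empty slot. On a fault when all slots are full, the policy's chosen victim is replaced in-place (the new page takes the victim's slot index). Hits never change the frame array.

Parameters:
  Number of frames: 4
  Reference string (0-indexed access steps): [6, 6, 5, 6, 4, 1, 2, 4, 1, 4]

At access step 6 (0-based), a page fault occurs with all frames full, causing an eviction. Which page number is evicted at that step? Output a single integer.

Answer: 5

Derivation:
Step 0: ref 6 -> FAULT, frames=[6,-,-,-]
Step 1: ref 6 -> HIT, frames=[6,-,-,-]
Step 2: ref 5 -> FAULT, frames=[6,5,-,-]
Step 3: ref 6 -> HIT, frames=[6,5,-,-]
Step 4: ref 4 -> FAULT, frames=[6,5,4,-]
Step 5: ref 1 -> FAULT, frames=[6,5,4,1]
Step 6: ref 2 -> FAULT, evict 5, frames=[6,2,4,1]
At step 6: evicted page 5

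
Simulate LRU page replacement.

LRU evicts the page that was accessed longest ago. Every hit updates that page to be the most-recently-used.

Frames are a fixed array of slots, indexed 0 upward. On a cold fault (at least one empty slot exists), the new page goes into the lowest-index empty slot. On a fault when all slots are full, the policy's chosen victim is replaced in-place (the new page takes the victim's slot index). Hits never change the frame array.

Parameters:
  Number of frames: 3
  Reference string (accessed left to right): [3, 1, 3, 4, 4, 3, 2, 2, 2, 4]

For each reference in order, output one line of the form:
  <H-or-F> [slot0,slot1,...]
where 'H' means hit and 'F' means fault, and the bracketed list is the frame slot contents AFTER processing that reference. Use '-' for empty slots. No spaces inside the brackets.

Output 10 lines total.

F [3,-,-]
F [3,1,-]
H [3,1,-]
F [3,1,4]
H [3,1,4]
H [3,1,4]
F [3,2,4]
H [3,2,4]
H [3,2,4]
H [3,2,4]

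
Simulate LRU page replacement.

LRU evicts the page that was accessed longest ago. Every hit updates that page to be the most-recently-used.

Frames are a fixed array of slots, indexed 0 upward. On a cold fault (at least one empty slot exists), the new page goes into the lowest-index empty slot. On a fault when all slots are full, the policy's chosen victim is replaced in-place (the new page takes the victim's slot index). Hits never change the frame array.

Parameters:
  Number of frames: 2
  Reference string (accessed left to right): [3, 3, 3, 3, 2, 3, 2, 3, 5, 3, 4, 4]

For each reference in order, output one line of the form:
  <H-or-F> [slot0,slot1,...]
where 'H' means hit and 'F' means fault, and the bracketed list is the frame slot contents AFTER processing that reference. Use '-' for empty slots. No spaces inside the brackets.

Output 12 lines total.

F [3,-]
H [3,-]
H [3,-]
H [3,-]
F [3,2]
H [3,2]
H [3,2]
H [3,2]
F [3,5]
H [3,5]
F [3,4]
H [3,4]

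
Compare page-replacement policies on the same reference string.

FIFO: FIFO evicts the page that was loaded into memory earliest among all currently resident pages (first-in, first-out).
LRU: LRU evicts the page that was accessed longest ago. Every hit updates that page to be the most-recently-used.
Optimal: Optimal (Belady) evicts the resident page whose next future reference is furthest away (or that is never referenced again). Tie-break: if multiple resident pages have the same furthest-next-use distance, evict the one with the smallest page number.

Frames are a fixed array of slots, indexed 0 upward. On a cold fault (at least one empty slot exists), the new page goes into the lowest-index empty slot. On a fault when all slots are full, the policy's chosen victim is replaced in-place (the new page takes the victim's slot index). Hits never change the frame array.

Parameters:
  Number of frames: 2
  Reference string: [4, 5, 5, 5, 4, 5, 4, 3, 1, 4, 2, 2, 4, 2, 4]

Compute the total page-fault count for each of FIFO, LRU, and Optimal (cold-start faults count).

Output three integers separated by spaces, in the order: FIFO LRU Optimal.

--- FIFO ---
  step 0: ref 4 -> FAULT, frames=[4,-] (faults so far: 1)
  step 1: ref 5 -> FAULT, frames=[4,5] (faults so far: 2)
  step 2: ref 5 -> HIT, frames=[4,5] (faults so far: 2)
  step 3: ref 5 -> HIT, frames=[4,5] (faults so far: 2)
  step 4: ref 4 -> HIT, frames=[4,5] (faults so far: 2)
  step 5: ref 5 -> HIT, frames=[4,5] (faults so far: 2)
  step 6: ref 4 -> HIT, frames=[4,5] (faults so far: 2)
  step 7: ref 3 -> FAULT, evict 4, frames=[3,5] (faults so far: 3)
  step 8: ref 1 -> FAULT, evict 5, frames=[3,1] (faults so far: 4)
  step 9: ref 4 -> FAULT, evict 3, frames=[4,1] (faults so far: 5)
  step 10: ref 2 -> FAULT, evict 1, frames=[4,2] (faults so far: 6)
  step 11: ref 2 -> HIT, frames=[4,2] (faults so far: 6)
  step 12: ref 4 -> HIT, frames=[4,2] (faults so far: 6)
  step 13: ref 2 -> HIT, frames=[4,2] (faults so far: 6)
  step 14: ref 4 -> HIT, frames=[4,2] (faults so far: 6)
  FIFO total faults: 6
--- LRU ---
  step 0: ref 4 -> FAULT, frames=[4,-] (faults so far: 1)
  step 1: ref 5 -> FAULT, frames=[4,5] (faults so far: 2)
  step 2: ref 5 -> HIT, frames=[4,5] (faults so far: 2)
  step 3: ref 5 -> HIT, frames=[4,5] (faults so far: 2)
  step 4: ref 4 -> HIT, frames=[4,5] (faults so far: 2)
  step 5: ref 5 -> HIT, frames=[4,5] (faults so far: 2)
  step 6: ref 4 -> HIT, frames=[4,5] (faults so far: 2)
  step 7: ref 3 -> FAULT, evict 5, frames=[4,3] (faults so far: 3)
  step 8: ref 1 -> FAULT, evict 4, frames=[1,3] (faults so far: 4)
  step 9: ref 4 -> FAULT, evict 3, frames=[1,4] (faults so far: 5)
  step 10: ref 2 -> FAULT, evict 1, frames=[2,4] (faults so far: 6)
  step 11: ref 2 -> HIT, frames=[2,4] (faults so far: 6)
  step 12: ref 4 -> HIT, frames=[2,4] (faults so far: 6)
  step 13: ref 2 -> HIT, frames=[2,4] (faults so far: 6)
  step 14: ref 4 -> HIT, frames=[2,4] (faults so far: 6)
  LRU total faults: 6
--- Optimal ---
  step 0: ref 4 -> FAULT, frames=[4,-] (faults so far: 1)
  step 1: ref 5 -> FAULT, frames=[4,5] (faults so far: 2)
  step 2: ref 5 -> HIT, frames=[4,5] (faults so far: 2)
  step 3: ref 5 -> HIT, frames=[4,5] (faults so far: 2)
  step 4: ref 4 -> HIT, frames=[4,5] (faults so far: 2)
  step 5: ref 5 -> HIT, frames=[4,5] (faults so far: 2)
  step 6: ref 4 -> HIT, frames=[4,5] (faults so far: 2)
  step 7: ref 3 -> FAULT, evict 5, frames=[4,3] (faults so far: 3)
  step 8: ref 1 -> FAULT, evict 3, frames=[4,1] (faults so far: 4)
  step 9: ref 4 -> HIT, frames=[4,1] (faults so far: 4)
  step 10: ref 2 -> FAULT, evict 1, frames=[4,2] (faults so far: 5)
  step 11: ref 2 -> HIT, frames=[4,2] (faults so far: 5)
  step 12: ref 4 -> HIT, frames=[4,2] (faults so far: 5)
  step 13: ref 2 -> HIT, frames=[4,2] (faults so far: 5)
  step 14: ref 4 -> HIT, frames=[4,2] (faults so far: 5)
  Optimal total faults: 5

Answer: 6 6 5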